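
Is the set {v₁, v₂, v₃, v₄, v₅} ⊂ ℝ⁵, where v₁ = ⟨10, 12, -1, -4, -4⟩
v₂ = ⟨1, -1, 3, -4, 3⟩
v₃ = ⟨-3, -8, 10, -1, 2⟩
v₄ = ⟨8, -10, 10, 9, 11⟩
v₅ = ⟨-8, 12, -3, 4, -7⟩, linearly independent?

linearly independent

Form the 5×5 matrix with these as columns; its determinant is -110937.
A nonzero determinant means the columns are linearly independent.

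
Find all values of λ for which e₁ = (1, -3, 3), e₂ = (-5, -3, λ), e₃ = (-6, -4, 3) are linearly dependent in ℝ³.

Dependence holds iff the 3×3 matrix [e₁ e₂ e₃] is singular.
Expanding, det = 22*λ - 48.
Setting this to zero gives λ = 24/11.

λ = 24/11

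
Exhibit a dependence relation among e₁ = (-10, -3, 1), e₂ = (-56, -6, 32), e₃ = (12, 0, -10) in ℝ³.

2e₁ - e₂ - 3e₃ = 0

Set up α₁e₁ + … + α₃e₃ = 0 and solve the homogeneous system.
The free variable yields coefficients (2, -1, -3) (any nonzero multiple also works).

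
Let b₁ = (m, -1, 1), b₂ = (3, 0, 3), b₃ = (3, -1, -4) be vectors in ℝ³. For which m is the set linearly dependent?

Place the vectors as rows of a 3×3 matrix; dependence ⇔ determinant zero.
Expanding, det = 3*m - 24.
Solving 3*m - 24 = 0 yields m = 8.

m = 8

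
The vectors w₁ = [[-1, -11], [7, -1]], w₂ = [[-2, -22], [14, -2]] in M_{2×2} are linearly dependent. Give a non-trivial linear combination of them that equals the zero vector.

Write each element as a vector in ℝ⁴ using {E₁₁, E₁₂, E₂₁, E₂₂}.
Solve the homogeneous system with w₁, w₂ as columns by row-reducing the coefficient matrix.
The free variable yields coefficients (2, -1) (any nonzero multiple also works).

2w₁ - w₂ = 0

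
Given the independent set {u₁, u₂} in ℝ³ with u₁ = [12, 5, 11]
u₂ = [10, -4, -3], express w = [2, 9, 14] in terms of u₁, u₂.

Set up the augmented matrix [u₁ | u₂ | w] and row-reduce.
The system has the unique solution (α₁, α₂) = (1, -1).

w = u₁ - u₂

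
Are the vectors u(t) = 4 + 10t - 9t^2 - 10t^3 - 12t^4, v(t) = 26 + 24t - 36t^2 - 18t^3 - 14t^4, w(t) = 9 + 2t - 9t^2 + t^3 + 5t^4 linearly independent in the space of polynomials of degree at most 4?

linearly dependent

Take coordinates with respect to the standard basis {1, t, …, t^4}.
Row-reduce the matrix whose columns are u, v, w.
The reduction yields 2 nonzero rows, so the rank is 2.
Since rank 2 < 3, the set is linearly dependent.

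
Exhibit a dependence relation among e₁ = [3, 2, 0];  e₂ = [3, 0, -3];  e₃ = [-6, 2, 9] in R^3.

Row-reduce the matrix with e₁, e₂, e₃ as columns; the null space gives the coefficients.
A generator of the null space is (1, -3, -1).

e₁ - 3e₂ - e₃ = 0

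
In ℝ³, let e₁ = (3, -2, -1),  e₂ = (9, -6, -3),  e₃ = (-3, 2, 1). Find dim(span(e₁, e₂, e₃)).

Form the matrix with e₁, e₂, e₃ as columns and reduce.
Reduction leaves 1 leading entry, giving rank 1.

dim = 1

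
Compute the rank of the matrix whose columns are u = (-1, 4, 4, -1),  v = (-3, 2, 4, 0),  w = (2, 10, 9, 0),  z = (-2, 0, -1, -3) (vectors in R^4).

Row-reduce the 4×4 matrix with these as rows.
Reduction leaves 3 leading entries, giving rank 3.

rank 3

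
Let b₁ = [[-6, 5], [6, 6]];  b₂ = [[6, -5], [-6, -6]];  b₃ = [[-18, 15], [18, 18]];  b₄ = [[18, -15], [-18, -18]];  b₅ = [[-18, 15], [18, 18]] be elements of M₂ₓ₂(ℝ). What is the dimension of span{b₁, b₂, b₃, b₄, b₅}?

Pass to coordinate vectors with respect to the basis {E₁₁, E₁₂, E₂₁, E₂₂}.
Row-reduce the 5×4 matrix with these as rows.
Reduction leaves 1 leading entry, giving rank 1.
(With 5 elements in a 4-dimensional space the rank is at most 4.)

1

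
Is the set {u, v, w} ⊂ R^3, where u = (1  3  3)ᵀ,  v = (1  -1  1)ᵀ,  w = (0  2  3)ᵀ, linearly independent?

The matrix [u|v|w] has determinant -8.
A nonzero determinant means the columns are linearly independent.

linearly independent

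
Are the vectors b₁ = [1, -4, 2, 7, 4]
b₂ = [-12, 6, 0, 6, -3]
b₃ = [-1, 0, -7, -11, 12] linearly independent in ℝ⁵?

Place the vectors as rows of a 3×5 matrix and reduce to echelon form.
The reduction yields 3 nonzero rows, so the rank is 3.
Since rank = 3 (the number of vectors), the set is linearly independent.

linearly independent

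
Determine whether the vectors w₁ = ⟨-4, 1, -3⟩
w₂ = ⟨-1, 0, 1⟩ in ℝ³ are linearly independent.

linearly independent

Place the vectors as rows of a 2×3 matrix and reduce to echelon form.
The reduction yields 2 nonzero rows, so the rank is 2.
Since rank = 2 (the number of vectors), the set is linearly independent.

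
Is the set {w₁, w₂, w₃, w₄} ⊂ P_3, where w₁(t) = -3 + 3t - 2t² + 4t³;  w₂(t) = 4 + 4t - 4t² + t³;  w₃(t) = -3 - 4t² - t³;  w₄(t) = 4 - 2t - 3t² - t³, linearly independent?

Take coordinates with respect to the standard basis {1, t, …, t³}.
The matrix [w₁|w₂|w₃|w₄] has determinant 549.
A nonzero determinant means the columns are linearly independent.

linearly independent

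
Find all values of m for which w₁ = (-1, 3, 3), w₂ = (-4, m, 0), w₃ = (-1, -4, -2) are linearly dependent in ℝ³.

Dependence holds iff the 3×3 matrix [w₁ w₂ w₃] is singular.
Cofactor expansion gives det = 5*m + 24.
Setting this to zero gives m = -24/5.

m = -24/5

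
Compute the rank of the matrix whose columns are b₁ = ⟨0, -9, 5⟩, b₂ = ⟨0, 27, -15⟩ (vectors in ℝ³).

Apply Gaussian elimination to the matrix whose rows are b₁, b₂.
The echelon form has 1 nonzero row, so the rank is 1.

1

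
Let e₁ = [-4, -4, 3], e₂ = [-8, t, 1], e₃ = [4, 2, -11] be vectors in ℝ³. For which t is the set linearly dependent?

Place the vectors as rows of a 3×3 matrix; dependence ⇔ determinant zero.
Cofactor expansion gives det = 32*t + 296.
Solving 32*t + 296 = 0 yields t = -37/4.

t = -37/4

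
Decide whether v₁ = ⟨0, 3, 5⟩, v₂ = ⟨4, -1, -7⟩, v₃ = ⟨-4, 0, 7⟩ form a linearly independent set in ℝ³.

linearly independent

Form the 3×3 matrix with these as columns; its determinant is -20.
A nonzero determinant means the columns are linearly independent.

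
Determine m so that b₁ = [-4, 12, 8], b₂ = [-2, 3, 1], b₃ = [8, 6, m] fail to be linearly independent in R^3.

m = 14

Place the vectors as rows of a 3×3 matrix; dependence ⇔ determinant zero.
The determinant works out to 12*m - 168.
This vanishes exactly when m = 14.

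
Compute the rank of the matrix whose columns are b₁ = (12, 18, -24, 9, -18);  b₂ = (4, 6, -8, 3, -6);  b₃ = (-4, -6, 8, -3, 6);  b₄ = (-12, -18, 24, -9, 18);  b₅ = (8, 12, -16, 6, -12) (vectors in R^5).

Row-reduce the 5×5 matrix with these as rows.
The echelon form has 1 nonzero row, so the rank is 1.

rank 1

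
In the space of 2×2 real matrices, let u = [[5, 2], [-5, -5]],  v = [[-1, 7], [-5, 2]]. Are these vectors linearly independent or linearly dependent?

linearly independent

Write each element as a coordinate vector in ℝ⁴ using {E₁₁, E₁₂, E₂₁, E₂₂}.
Row-reduce the matrix whose columns are u, v.
The reduction yields 2 nonzero rows, so the rank is 2.
Since rank = 2 (the number of vectors), the set is linearly independent.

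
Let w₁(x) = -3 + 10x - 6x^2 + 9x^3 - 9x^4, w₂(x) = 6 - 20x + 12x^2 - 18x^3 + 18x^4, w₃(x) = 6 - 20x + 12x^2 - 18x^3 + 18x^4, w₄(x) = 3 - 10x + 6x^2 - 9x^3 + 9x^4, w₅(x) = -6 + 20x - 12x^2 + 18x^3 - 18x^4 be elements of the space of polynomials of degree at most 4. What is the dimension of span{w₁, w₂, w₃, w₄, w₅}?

Pass to coordinate vectors with respect to the basis {1, x, …, x^4}.
Form the matrix with w₁, w₂, w₃, w₄, w₅ as columns and reduce.
There is 1 pivot column, so rank = 1.

dim = 1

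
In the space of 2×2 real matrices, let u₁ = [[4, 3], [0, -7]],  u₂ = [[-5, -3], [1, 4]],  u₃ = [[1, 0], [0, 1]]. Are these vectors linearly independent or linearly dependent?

linearly independent

Write each element as a coordinate vector in ℝ⁴ using {E₁₁, E₁₂, E₂₁, E₂₂}.
Row-reduce the matrix whose columns are u₁, u₂, u₃.
The reduction yields 3 nonzero rows, so the rank is 3.
Since rank = 3 (the number of vectors), the set is linearly independent.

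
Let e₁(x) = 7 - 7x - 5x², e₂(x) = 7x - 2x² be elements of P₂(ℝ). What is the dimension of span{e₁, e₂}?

Represent each element by its coordinate vector in ℝ³.
Form the matrix with e₁, e₂ as columns and reduce.
Reduction leaves 2 leading entries, giving rank 2.

dim = 2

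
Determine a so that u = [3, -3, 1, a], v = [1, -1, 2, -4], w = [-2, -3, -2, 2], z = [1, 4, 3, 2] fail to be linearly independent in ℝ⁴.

a = -12

The set is linearly dependent precisely when det[u; v; w; z] = 0.
The determinant works out to 15*a + 180.
Solving 15*a + 180 = 0 yields a = -12.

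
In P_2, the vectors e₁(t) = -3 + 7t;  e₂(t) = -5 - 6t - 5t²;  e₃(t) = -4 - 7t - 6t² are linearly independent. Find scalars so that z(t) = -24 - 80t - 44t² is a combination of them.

Work in coordinates with respect to the standard basis {1, t, t²}.
Solve the system with e₁, e₂, e₃ as columns and z as the right-hand side.
Back-substitution yields (c₁, c₂, c₃) = (-4, 4, 4).

z = -4e₁ + 4e₂ + 4e₃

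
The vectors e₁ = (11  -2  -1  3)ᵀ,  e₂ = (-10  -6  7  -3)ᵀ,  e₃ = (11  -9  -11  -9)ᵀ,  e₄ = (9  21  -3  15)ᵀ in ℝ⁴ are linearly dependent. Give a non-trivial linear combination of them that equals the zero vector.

Set up α₁e₁ + … + α₄e₄ = 0 and solve the homogeneous system.
The free variable yields coefficients (0, 2, 1, 1) (any nonzero multiple also works).

2e₂ + e₃ + e₄ = 0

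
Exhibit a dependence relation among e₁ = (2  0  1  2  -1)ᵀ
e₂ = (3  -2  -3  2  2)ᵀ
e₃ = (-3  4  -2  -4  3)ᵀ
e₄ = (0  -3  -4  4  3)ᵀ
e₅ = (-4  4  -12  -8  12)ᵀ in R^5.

Solve the homogeneous system with e₁, e₂, e₃, e₄, e₅ as columns by row-reducing the coefficient matrix.
One solution (up to scaling) is (2, -2, -2, 0, 1).

2e₁ - 2e₂ - 2e₃ + e₅ = 0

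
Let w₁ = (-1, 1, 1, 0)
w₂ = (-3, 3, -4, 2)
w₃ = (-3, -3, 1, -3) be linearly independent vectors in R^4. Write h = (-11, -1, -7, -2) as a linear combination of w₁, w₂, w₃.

h = -w₁ + 2w₂ + 2w₃

Since w₁, w₂, w₃ are independent, the coefficients expressing h are uniquely determined by a linear system.
The system has the unique solution (c₁, c₂, c₃) = (-1, 2, 2).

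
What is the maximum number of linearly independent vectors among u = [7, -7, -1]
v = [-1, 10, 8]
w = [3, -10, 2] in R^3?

Row-reduce the 3×3 matrix with these as rows.
There are 3 pivot columns, so rank = 3.

3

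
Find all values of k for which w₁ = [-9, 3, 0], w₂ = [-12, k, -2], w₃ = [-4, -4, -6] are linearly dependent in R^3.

k = 20/9

Dependence holds iff the 3×3 matrix [w₁ w₂ w₃] is singular.
Cofactor expansion gives det = 54*k - 120.
Solving 54*k - 120 = 0 yields k = 20/9.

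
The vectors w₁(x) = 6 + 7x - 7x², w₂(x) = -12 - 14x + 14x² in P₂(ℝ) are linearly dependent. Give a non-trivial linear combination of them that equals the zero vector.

Write each element as a vector in ℝ³ using {1, x, x²}.
Set up α₁w₁ + α₂w₂ = 0 and solve the homogeneous system.
The free variable yields coefficients (2, 1) (any nonzero multiple also works).

2w₁ + w₂ = 0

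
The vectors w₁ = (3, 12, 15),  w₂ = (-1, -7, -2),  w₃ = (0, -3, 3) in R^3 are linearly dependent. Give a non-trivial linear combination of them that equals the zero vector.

Row-reduce the matrix with w₁, w₂, w₃ as columns; the null space gives the coefficients.
The free variable yields coefficients (1, 3, -3) (any nonzero multiple also works).

w₁ + 3w₂ - 3w₃ = 0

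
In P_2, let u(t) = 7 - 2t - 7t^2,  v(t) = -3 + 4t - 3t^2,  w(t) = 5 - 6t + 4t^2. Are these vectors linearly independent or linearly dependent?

linearly independent

Write each element as a coordinate vector in ℝ³ using {1, t, t^2}.
Row-reduce the matrix whose columns are u, v, w.
The reduction yields 3 nonzero rows, so the rank is 3.
Since rank = 3 (the number of vectors), the set is linearly independent.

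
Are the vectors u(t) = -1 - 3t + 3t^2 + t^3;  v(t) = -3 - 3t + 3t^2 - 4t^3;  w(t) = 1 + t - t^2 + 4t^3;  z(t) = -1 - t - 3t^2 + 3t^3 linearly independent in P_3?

linearly independent

Write each element as a coordinate vector in ℝ⁴ using {1, t, …, t^3}.
Form the 4×4 matrix with these as columns; its determinant is -64.
A nonzero determinant means the columns are linearly independent.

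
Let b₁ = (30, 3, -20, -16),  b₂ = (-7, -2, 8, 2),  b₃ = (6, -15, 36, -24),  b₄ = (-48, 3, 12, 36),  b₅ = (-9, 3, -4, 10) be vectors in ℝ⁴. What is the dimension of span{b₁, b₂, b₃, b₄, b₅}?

Apply Gaussian elimination to the matrix whose rows are b₁, b₂, b₃, b₄, b₅.
Reduction leaves 2 leading entries, giving rank 2.
(With 5 elements in a 4-dimensional space the rank is at most 4.)

2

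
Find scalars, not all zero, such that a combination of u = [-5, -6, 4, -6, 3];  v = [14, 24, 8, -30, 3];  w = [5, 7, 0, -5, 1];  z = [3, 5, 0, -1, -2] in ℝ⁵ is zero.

2u - v + 3w + 3z = 0

Row-reduce the matrix with u, v, w, z as columns; the null space gives the coefficients.
A generator of the null space is (2, -1, 3, 3).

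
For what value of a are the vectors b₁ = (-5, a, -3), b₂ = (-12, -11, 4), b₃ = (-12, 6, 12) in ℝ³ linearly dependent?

a = -29/2

The vectors are dependent exactly when the determinant of the matrix with rows b₁, b₂, b₃ vanishes.
Cofactor expansion gives det = 96*a + 1392.
This vanishes exactly when a = -29/2.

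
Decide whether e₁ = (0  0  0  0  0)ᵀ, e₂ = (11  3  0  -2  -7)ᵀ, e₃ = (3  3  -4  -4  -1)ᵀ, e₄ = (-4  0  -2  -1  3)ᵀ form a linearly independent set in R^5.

One of the vectors is the zero vector, so the set is linearly dependent.

linearly dependent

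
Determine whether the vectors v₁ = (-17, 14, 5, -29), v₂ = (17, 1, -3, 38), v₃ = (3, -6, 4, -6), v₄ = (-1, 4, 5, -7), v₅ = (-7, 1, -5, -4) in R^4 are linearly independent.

There are 5 vectors in a 4-dimensional space, so they cannot be linearly independent.

linearly dependent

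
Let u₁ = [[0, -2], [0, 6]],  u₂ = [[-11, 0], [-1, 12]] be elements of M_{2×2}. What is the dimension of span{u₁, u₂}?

Represent each element by its coordinate vector in ℝ⁴.
Put the 4×2 matrix [u₁|u₂] into echelon form.
Exactly 2 pivots survive; hence the rank is 2.

dim = 2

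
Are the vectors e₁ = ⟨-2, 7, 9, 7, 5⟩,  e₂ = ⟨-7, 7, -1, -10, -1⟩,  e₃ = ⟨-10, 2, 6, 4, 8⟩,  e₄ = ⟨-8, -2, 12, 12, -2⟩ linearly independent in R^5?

linearly independent

Place the vectors as rows of a 4×5 matrix and reduce to echelon form.
The reduction yields 4 nonzero rows, so the rank is 4.
Since rank = 4 (the number of vectors), the set is linearly independent.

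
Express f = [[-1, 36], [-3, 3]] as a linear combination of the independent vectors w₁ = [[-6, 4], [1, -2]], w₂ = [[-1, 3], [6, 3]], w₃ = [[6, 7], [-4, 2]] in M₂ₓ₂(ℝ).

Identify each element with its coordinate vector in ℝ⁴ via {E₁₁, E₁₂, E₂₁, E₂₂}.
Set up the augmented matrix [w₁ | w₂ | w₃ | f] and row-reduce.
The system has the unique solution (a₁, a₂, a₃) = (3, 1, 3).

f = 3w₁ + w₂ + 3w₃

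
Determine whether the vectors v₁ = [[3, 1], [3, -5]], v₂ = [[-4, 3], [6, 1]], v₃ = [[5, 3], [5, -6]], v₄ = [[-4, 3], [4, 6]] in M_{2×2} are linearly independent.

Write each element as a coordinate vector in ℝ⁴ using {E₁₁, E₁₂, E₂₁, E₂₂}.
Form the 4×4 matrix with these as columns; its determinant is -94.
A nonzero determinant means the columns are linearly independent.

linearly independent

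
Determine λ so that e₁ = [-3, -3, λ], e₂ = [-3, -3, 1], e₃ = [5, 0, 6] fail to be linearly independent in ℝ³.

The set is linearly dependent precisely when det[e₁; e₂; e₃] = 0.
The determinant works out to 15*λ - 15.
Solving 15*λ - 15 = 0 yields λ = 1.

λ = 1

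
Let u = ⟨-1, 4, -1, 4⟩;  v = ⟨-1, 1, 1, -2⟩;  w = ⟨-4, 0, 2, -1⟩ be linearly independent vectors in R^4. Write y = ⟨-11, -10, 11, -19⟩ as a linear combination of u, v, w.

Since u, v, w are independent, the coefficients expressing y are uniquely determined by a linear system.
The system has the unique solution (c₁, c₂, c₃) = (-3, 2, 3).

y = -3u + 2v + 3w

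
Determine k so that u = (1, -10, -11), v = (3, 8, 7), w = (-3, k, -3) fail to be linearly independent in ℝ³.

k = -21/5

Place the vectors as rows of a 3×3 matrix; dependence ⇔ determinant zero.
Cofactor expansion gives det = -40*k - 168.
Solving -40*k - 168 = 0 yields k = -21/5.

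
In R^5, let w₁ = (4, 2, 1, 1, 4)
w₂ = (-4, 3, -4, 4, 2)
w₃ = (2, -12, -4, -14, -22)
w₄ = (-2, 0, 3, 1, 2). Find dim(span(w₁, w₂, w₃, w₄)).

dim = 3

Put the 5×4 matrix [w₁|w₂|w₃|w₄] into echelon form.
The echelon form has 3 nonzero rows, so the rank is 3.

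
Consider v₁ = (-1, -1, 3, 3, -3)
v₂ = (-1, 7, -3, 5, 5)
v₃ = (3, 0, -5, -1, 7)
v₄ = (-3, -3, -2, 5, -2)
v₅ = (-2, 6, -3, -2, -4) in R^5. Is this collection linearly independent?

The matrix [v₁|v₂|v₃|v₄|v₅] has determinant 3990.
A nonzero determinant means the columns are linearly independent.

linearly independent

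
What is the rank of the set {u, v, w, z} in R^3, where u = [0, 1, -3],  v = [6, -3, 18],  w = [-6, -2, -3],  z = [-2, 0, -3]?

2

Form the matrix with u, v, w, z as columns and reduce.
Exactly 2 pivots survive; hence the rank is 2.
(With 4 elements in a 3-dimensional space the rank is at most 3.)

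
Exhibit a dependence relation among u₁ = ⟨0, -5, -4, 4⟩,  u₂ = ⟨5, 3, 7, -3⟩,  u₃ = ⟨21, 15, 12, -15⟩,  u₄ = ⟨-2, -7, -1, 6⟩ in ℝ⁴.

3u₁ + 3u₂ - u₃ - 3u₄ = 0

Row-reduce the matrix with u₁, u₂, u₃, u₄ as columns; the null space gives the coefficients.
The free variable yields coefficients (3, 3, -1, -3) (any nonzero multiple also works).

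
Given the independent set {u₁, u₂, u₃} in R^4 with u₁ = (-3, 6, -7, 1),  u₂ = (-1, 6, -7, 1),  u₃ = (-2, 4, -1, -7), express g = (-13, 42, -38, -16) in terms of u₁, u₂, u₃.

g = u₁ + 4u₂ + 3u₃

Write g = a₁u₁ + … + a₃u₃ and equate components.
Back-substitution yields (a₁, a₂, a₃) = (1, 4, 3).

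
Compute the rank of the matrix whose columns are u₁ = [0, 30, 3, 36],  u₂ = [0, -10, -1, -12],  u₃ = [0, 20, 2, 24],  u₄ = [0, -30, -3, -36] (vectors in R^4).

1

Form the matrix with u₁, u₂, u₃, u₄ as columns and reduce.
The echelon form has 1 nonzero row, so the rank is 1.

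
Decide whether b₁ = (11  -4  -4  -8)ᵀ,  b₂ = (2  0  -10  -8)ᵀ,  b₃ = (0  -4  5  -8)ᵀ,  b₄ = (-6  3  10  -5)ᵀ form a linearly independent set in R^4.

The matrix [b₁|b₂|b₃|b₄] has determinant 7160.
A nonzero determinant means the columns are linearly independent.

linearly independent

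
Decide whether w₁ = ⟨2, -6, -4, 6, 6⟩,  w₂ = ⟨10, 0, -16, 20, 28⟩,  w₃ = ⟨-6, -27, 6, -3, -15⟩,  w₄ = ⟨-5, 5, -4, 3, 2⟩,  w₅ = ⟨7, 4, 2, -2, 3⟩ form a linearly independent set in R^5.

Row-reduce the matrix whose columns are w₁, w₂, w₃, w₄, w₅.
The reduction yields 3 nonzero rows, so the rank is 3.
Since rank 3 < 5, the set is linearly dependent.
Indeed 9w₁ - 3w₂ - 2w₃ = 0.

linearly dependent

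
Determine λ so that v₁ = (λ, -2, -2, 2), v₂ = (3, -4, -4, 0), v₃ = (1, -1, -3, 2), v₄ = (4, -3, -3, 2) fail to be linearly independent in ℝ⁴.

The set is linearly dependent precisely when det[v₁; v₂; v₃; v₄] = 0.
Expanding, det = 16*λ - 52.
This vanishes exactly when λ = 13/4.

λ = 13/4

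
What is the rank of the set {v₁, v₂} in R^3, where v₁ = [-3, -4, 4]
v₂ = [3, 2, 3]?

2

Form the matrix with v₁, v₂ as columns and reduce.
Reduction leaves 2 leading entries, giving rank 2.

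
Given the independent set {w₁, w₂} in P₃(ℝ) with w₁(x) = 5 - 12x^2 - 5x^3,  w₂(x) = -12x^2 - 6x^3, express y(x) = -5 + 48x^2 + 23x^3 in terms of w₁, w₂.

Work in coordinates with respect to the standard basis {1, x, …, x^3}.
Since w₁, w₂ are independent, the coefficients expressing y are uniquely determined by a linear system.
Back-substitution yields (α₁, α₂) = (-1, -3).

y = -w₁ - 3w₂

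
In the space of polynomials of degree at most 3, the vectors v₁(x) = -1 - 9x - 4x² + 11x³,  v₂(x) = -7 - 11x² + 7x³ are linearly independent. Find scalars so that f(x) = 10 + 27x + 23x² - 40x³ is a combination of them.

Identify each element with its coordinate vector in ℝ⁴ via {1, x, …, x³}.
Write f = a₁v₁ + a₂v₂ and equate components.
The system has the unique solution (a₁, a₂) = (-3, -1).

f = -3v₁ - v₂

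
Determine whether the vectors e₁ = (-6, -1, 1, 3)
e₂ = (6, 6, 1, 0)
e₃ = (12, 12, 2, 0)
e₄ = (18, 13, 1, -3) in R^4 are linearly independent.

One vector is a scalar multiple of another, so the set is dependent.

linearly dependent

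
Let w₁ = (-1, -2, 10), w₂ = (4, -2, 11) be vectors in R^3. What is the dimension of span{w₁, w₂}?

Form the matrix with w₁, w₂ as columns and reduce.
There are 2 pivot columns, so rank = 2.

dim = 2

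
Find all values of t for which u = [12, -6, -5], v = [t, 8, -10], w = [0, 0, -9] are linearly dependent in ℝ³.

The set is linearly dependent precisely when det[u; v; w] = 0.
Expanding, det = -54*t - 864.
Setting this to zero gives t = -16.

t = -16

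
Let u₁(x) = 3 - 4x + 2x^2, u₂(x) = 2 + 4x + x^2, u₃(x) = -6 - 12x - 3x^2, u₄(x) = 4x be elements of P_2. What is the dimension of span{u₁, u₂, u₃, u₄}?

3

Pass to coordinate vectors with respect to the basis {1, x, x^2}.
Put the 3×4 matrix [u₁|u₂|u₃|u₄] into echelon form.
Exactly 3 pivots survive; hence the rank is 3.
(With 4 elements in a 3-dimensional space the rank is at most 3.)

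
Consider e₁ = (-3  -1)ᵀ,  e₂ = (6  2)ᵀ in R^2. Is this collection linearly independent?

linearly dependent

Form the 2×2 matrix with these as columns; its determinant is 0.
A zero determinant means the columns are linearly dependent.
Indeed 2e₁ + e₂ = 0.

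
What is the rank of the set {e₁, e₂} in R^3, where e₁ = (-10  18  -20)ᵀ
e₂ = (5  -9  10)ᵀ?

1

Apply Gaussian elimination to the matrix whose rows are e₁, e₂.
There is 1 pivot column, so rank = 1.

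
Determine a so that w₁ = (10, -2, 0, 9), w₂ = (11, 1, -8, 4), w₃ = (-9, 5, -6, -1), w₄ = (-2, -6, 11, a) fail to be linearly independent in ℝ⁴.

The vectors are dependent exactly when the determinant of the matrix with rows w₁, w₂, w₃, w₄ vanishes.
Cofactor expansion gives det = 64*a + 1440.
Solving 64*a + 1440 = 0 yields a = -45/2.

a = -45/2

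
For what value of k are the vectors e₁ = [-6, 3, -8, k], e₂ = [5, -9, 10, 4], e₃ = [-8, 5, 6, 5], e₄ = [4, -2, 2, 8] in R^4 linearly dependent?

k = -21

Dependence holds iff the 4×4 matrix [e₁ e₂ e₃ e₄] is singular.
The determinant works out to 290*k + 6090.
Solving 290*k + 6090 = 0 yields k = -21.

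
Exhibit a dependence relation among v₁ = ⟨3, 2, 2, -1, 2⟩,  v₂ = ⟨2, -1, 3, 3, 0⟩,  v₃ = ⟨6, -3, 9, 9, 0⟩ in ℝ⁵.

3v₂ - v₃ = 0

Row-reduce the matrix with v₁, v₂, v₃ as columns; the null space gives the coefficients.
The free variable yields coefficients (0, 3, -1) (any nonzero multiple also works).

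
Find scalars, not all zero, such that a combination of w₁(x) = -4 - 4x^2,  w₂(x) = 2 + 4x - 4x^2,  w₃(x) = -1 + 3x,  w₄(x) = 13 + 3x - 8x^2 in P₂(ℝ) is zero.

Pass to coordinate vectors relative to the basis {1, x, x^2}.
Set up α₁w₁ + … + α₄w₄ = 0 and solve the homogeneous system.
One solution (up to scaling) is (1, -3, 3, 1).

w₁ - 3w₂ + 3w₃ + w₄ = 0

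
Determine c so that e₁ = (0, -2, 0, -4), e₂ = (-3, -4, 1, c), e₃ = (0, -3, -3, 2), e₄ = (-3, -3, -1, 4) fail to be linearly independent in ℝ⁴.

c = -10/3

Place the vectors as rows of a 4×4 matrix; dependence ⇔ determinant zero.
Expanding, det = -18*c - 60.
This vanishes exactly when c = -10/3.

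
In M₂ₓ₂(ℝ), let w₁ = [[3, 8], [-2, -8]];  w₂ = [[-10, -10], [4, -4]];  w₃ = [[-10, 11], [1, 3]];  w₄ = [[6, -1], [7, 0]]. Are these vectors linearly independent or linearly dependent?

linearly independent

Take coordinates with respect to the standard basis {E₁₁, E₁₂, E₂₁, E₂₂}.
Row-reduce the matrix whose columns are w₁, w₂, w₃, w₄.
The reduction yields 4 nonzero rows, so the rank is 4.
Since rank = 4 (the number of vectors), the set is linearly independent.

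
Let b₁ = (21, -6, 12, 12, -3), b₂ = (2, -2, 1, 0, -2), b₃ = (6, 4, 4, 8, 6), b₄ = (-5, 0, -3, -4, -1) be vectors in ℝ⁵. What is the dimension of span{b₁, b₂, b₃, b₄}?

2

Apply Gaussian elimination to the matrix whose rows are b₁, b₂, b₃, b₄.
The echelon form has 2 nonzero rows, so the rank is 2.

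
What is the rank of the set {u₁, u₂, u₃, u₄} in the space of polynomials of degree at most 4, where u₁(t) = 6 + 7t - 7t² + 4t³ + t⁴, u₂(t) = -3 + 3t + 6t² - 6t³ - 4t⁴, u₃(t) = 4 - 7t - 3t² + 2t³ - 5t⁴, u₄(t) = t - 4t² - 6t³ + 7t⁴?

rank 4

Represent each element by its coordinate vector in ℝ⁵.
Put the 5×4 matrix [u₁|u₂|u₃|u₄] into echelon form.
There are 4 pivot columns, so rank = 4.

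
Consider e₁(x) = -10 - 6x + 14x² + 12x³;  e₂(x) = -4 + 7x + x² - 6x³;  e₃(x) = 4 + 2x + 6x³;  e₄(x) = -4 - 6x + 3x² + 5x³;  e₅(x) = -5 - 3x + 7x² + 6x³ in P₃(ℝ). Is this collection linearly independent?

Take coordinates with respect to the standard basis {1, x, …, x³}.
There are 5 vectors in a 4-dimensional space, so they cannot be linearly independent.

linearly dependent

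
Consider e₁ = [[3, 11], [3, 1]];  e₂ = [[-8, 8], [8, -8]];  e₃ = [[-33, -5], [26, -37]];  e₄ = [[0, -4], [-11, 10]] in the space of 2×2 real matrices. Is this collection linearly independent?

linearly dependent

Take coordinates with respect to the standard basis {E₁₁, E₁₂, E₂₁, E₂₂}.
Form the 4×4 matrix with these as columns; its determinant is 0.
A zero determinant means the columns are linearly dependent.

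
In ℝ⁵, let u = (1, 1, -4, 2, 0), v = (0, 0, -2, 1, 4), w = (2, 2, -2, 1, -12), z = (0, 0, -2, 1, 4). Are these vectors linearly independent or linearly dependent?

Two of the vectors are equal, giving an immediate dependence.

linearly dependent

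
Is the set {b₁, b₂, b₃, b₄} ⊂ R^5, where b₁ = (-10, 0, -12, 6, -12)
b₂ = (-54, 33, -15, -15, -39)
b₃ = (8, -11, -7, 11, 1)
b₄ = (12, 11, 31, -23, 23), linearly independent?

Place the vectors as rows of a 4×5 matrix and reduce to echelon form.
The reduction yields 2 nonzero rows, so the rank is 2.
Since rank 2 < 4, the set is linearly dependent.
Indeed 3b₁ - b₂ - 3b₃ = 0.

linearly dependent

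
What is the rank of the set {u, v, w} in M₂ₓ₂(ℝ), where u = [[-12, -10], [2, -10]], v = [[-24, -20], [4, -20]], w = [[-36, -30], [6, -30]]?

rank 1

Represent each element by its coordinate vector in ℝ⁴.
Row-reduce the 3×4 matrix with these as rows.
There is 1 pivot column, so rank = 1.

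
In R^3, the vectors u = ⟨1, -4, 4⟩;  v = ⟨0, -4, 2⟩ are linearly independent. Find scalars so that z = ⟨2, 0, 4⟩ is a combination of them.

z = 2u - 2v

Set up the augmented matrix [u | v | z] and row-reduce.
Row-reducing the augmented matrix gives the unique coefficients (c₁, c₂) = (2, -2).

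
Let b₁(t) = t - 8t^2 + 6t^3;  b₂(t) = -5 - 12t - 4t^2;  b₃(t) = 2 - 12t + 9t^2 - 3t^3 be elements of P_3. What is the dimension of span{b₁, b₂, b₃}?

Use coordinates relative to {1, t, …, t^3}.
Form the matrix with b₁, b₂, b₃ as columns and reduce.
There are 3 pivot columns, so rank = 3.

dim = 3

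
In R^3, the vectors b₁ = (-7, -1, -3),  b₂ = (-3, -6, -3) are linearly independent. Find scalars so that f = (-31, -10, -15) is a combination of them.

Set up the augmented matrix [b₁ | b₂ | f] and row-reduce.
Row-reducing the augmented matrix gives the unique coefficients (c₁, c₂) = (4, 1).

f = 4b₁ + b₂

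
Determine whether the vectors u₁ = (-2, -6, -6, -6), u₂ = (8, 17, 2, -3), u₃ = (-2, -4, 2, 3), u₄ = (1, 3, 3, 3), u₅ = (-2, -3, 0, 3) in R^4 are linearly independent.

linearly dependent

There are 5 vectors in a 4-dimensional space, so they cannot be linearly independent.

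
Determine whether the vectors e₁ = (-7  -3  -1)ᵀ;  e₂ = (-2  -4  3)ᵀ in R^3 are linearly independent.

Place the vectors as rows of a 2×3 matrix and reduce to echelon form.
The reduction yields 2 nonzero rows, so the rank is 2.
Since rank = 2 (the number of vectors), the set is linearly independent.

linearly independent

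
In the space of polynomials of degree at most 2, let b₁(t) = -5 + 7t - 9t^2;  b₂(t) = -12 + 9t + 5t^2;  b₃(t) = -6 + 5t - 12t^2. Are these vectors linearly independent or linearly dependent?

Take coordinates with respect to the standard basis {1, t, t^2}.
The matrix [b₁|b₂|b₃] has determinant -499.
A nonzero determinant means the columns are linearly independent.

linearly independent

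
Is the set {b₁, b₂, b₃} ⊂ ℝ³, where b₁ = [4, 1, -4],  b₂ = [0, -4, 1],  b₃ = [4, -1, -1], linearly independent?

Form the 3×3 matrix with these as columns; its determinant is -40.
A nonzero determinant means the columns are linearly independent.

linearly independent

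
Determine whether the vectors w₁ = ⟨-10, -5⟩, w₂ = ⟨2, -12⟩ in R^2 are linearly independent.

Place the vectors as rows of a 2×2 matrix and reduce to echelon form.
The reduction yields 2 nonzero rows, so the rank is 2.
Since rank = 2 (the number of vectors), the set is linearly independent.

linearly independent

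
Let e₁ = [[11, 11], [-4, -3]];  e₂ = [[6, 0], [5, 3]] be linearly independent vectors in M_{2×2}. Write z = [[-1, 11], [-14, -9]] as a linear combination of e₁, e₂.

Work in coordinates with respect to the standard basis {E₁₁, E₁₂, E₂₁, E₂₂}.
Since e₁, e₂ are independent, the coefficients expressing z are uniquely determined by a linear system.
Row-reducing the augmented matrix gives the unique coefficients (a₁, a₂) = (1, -2).

z = e₁ - 2e₂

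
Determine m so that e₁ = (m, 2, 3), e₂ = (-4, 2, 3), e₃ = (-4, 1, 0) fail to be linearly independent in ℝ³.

m = -4

The vectors are dependent exactly when the determinant of the matrix with rows e₁, e₂, e₃ vanishes.
The determinant works out to -3*m - 12.
Setting this to zero gives m = -4.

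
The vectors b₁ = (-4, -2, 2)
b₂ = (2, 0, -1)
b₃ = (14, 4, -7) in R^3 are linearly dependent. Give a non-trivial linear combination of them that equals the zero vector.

Row-reduce the matrix with b₁, b₂, b₃ as columns; the null space gives the coefficients.
One solution (up to scaling) is (2, -3, 1).

2b₁ - 3b₂ + b₃ = 0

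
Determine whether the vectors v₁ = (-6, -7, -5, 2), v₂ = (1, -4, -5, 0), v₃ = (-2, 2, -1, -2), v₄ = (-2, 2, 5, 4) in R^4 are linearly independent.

Form the 4×4 matrix with these as columns; its determinant is -342.
A nonzero determinant means the columns are linearly independent.

linearly independent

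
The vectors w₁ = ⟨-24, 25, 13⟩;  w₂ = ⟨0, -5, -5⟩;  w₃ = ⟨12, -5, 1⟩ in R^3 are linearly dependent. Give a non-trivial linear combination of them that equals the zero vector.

w₁ + 3w₂ + 2w₃ = 0

Solve the homogeneous system with w₁, w₂, w₃ as columns by row-reducing the coefficient matrix.
The free variable yields coefficients (1, 3, 2) (any nonzero multiple also works).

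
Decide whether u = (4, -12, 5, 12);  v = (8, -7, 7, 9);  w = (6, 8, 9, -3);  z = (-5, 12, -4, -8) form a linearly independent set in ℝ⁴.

The matrix [u|v|w|z] has determinant 1575.
A nonzero determinant means the columns are linearly independent.

linearly independent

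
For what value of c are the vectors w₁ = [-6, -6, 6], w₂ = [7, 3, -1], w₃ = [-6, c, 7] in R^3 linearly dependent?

c = -20/3

Place the vectors as rows of a 3×3 matrix; dependence ⇔ determinant zero.
Expanding, det = 36*c + 240.
This vanishes exactly when c = -20/3.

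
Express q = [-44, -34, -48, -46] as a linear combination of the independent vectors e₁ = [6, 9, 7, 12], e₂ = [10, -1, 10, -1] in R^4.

q = -4e₁ - 2e₂

Set up the augmented matrix [e₁ | e₂ | q] and row-reduce.
Row-reducing the augmented matrix gives the unique coefficients (c₁, c₂) = (-4, -2).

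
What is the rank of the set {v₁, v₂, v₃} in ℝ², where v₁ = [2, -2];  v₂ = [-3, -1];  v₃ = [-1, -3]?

Apply Gaussian elimination to the matrix whose rows are v₁, v₂, v₃.
Reduction leaves 2 leading entries, giving rank 2.
(With 3 elements in a 2-dimensional space the rank is at most 2.)

2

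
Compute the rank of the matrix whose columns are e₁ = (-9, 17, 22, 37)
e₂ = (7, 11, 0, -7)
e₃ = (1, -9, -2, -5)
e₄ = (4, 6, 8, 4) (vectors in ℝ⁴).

Put the 4×4 matrix [e₁|e₂|e₃|e₄] into echelon form.
Reduction leaves 3 leading entries, giving rank 3.

3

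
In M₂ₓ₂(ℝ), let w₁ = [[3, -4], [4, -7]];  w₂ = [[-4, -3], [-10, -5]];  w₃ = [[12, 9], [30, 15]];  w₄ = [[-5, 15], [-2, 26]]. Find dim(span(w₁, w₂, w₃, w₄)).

2

Pass to coordinate vectors with respect to the basis {E₁₁, E₁₂, E₂₁, E₂₂}.
Put the 4×4 matrix [w₁|w₂|w₃|w₄] into echelon form.
Reduction leaves 2 leading entries, giving rank 2.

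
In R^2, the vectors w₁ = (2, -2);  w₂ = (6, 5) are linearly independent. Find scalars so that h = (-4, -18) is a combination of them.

Set up the augmented matrix [w₁ | w₂ | h] and row-reduce.
The system has the unique solution (a₁, a₂) = (4, -2).

h = 4w₁ - 2w₂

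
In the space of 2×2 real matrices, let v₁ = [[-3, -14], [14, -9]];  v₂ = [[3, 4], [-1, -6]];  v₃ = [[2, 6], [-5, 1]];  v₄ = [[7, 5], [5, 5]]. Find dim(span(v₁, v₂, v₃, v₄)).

dim = 3

Pass to coordinate vectors with respect to the basis {E₁₁, E₁₂, E₂₁, E₂₂}.
Apply Gaussian elimination to the matrix whose rows are v₁, v₂, v₃, v₄.
The echelon form has 3 nonzero rows, so the rank is 3.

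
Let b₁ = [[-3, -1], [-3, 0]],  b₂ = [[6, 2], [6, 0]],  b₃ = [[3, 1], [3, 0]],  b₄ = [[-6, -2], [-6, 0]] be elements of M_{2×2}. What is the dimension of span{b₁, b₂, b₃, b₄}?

dim = 1

Pass to coordinate vectors with respect to the basis {E₁₁, E₁₂, E₂₁, E₂₂}.
Put the 4×4 matrix [b₁|b₂|b₃|b₄] into echelon form.
There is 1 pivot column, so rank = 1.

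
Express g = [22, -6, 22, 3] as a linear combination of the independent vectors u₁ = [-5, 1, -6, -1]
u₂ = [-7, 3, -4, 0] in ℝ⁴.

Solve the system with u₁, u₂ as columns and g as the right-hand side.
Back-substitution yields (a₁, a₂) = (-3, -1).

g = -3u₁ - u₂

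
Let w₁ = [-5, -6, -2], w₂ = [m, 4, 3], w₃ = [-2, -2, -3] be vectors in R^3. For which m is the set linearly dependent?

Dependence holds iff the 3×3 matrix [w₁ w₂ w₃] is singular.
Expanding, det = 50 - 14*m.
Setting this to zero gives m = 25/7.

m = 25/7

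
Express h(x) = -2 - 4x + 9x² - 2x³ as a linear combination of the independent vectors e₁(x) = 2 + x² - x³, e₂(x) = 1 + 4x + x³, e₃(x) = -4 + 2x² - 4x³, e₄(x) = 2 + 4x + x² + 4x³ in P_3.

h = 2e₁ - 4e₂ + 2e₃ + 3e₄

Work in coordinates with respect to the standard basis {1, x, …, x³}.
Set up the augmented matrix [e₁ | e₂ | e₃ | e₄ | h] and row-reduce.
Back-substitution yields (a₁, …, a₄) = (2, -4, 2, 3).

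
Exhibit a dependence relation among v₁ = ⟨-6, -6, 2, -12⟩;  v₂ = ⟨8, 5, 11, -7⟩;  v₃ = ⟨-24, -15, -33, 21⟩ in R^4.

Row-reduce the matrix with v₁, v₂, v₃ as columns; the null space gives the coefficients.
A generator of the null space is (0, 3, 1).

3v₂ + v₃ = 0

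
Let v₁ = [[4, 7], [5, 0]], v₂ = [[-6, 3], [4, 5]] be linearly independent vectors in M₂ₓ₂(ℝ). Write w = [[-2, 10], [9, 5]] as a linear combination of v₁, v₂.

w = v₁ + v₂

Work in coordinates with respect to the standard basis {E₁₁, E₁₂, E₂₁, E₂₂}.
Solve the system with v₁, v₂ as columns and w as the right-hand side.
Back-substitution yields (c₁, c₂) = (1, 1).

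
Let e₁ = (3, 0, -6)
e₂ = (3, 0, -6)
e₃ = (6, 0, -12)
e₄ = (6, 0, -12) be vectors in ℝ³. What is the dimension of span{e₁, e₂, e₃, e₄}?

dim = 1

Row-reduce the 4×3 matrix with these as rows.
Exactly 1 pivot survives; hence the rank is 1.
(With 4 elements in a 3-dimensional space the rank is at most 3.)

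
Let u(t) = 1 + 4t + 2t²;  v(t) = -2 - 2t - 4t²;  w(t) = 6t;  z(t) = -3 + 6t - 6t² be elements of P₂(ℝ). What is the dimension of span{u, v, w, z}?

2

Pass to coordinate vectors with respect to the basis {1, t, t²}.
Put the 3×4 matrix [u|v|w|z] into echelon form.
There are 2 pivot columns, so rank = 2.
(With 4 elements in a 3-dimensional space the rank is at most 3.)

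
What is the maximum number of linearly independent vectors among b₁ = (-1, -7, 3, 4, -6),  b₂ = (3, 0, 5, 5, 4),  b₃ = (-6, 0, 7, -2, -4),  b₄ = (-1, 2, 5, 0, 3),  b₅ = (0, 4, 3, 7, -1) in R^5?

5

Form the matrix with b₁, b₂, b₃, b₄, b₅ as columns and reduce.
The echelon form has 5 nonzero rows, so the rank is 5.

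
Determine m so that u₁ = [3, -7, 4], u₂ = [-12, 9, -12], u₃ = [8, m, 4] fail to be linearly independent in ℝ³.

The set is linearly dependent precisely when det[u₁; u₂; u₃] = 0.
Expanding, det = 156 - 12*m.
This vanishes exactly when m = 13.

m = 13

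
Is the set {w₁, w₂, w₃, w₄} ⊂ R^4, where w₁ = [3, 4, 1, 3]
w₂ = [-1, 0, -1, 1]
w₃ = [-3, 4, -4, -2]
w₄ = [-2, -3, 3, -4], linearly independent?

linearly independent

Row-reduce the matrix whose columns are w₁, w₂, w₃, w₄.
The reduction yields 4 nonzero rows, so the rank is 4.
Since rank = 4 (the number of vectors), the set is linearly independent.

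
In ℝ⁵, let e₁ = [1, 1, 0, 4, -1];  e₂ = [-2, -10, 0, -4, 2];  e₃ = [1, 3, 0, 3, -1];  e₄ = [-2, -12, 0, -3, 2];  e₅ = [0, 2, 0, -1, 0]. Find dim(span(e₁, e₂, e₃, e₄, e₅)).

2

Apply Gaussian elimination to the matrix whose rows are e₁, e₂, e₃, e₄, e₅.
The echelon form has 2 nonzero rows, so the rank is 2.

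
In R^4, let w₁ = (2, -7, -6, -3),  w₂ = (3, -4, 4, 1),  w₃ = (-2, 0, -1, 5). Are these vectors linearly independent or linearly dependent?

linearly independent

Row-reduce the matrix whose columns are w₁, w₂, w₃.
The reduction yields 3 nonzero rows, so the rank is 3.
Since rank = 3 (the number of vectors), the set is linearly independent.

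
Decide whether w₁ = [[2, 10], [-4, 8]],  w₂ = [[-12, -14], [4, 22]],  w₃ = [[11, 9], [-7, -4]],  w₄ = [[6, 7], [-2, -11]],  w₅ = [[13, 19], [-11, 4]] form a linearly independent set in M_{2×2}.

linearly dependent

Take coordinates with respect to the standard basis {E₁₁, E₁₂, E₂₁, E₂₂}.
There are 5 vectors in a 4-dimensional space, so they cannot be linearly independent.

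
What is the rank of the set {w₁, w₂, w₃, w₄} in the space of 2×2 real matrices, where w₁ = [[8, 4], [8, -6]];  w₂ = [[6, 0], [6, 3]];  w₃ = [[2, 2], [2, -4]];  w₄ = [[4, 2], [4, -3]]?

rank 2

Use coordinates relative to {E₁₁, E₁₂, E₂₁, E₂₂}.
Put the 4×4 matrix [w₁|w₂|w₃|w₄] into echelon form.
Exactly 2 pivots survive; hence the rank is 2.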